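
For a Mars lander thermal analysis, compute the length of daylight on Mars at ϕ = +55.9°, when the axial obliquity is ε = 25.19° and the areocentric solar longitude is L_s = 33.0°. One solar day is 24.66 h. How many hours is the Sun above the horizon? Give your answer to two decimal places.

sin δ = sin 25.19° × sin 33.0° = 0.23181, so δ = +13.404°.
cos h₀ = −tan ϕ · tan δ = −tan(+55.9°) × tan(+13.404°) = -0.3520, so h₀ = 1.9305 rad = 110.61°.
Daylight = 2h₀/(2π) × 24.66 h = (1.9305/π) × 24.66 = 15.15 h.

15.15 h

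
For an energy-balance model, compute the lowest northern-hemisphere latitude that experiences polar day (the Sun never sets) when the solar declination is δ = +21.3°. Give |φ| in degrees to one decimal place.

Polar day requires cos H₀ = −tan φ tan δ ≤ −1, i.e. tan φ tan δ ≥ 1.
The boundary is |tan φ| · |tan δ| = 1, so |φ| = 90° − |δ| = 90° − 21.3° = 68.7° in the northern hemisphere.

|φ| = 68.7°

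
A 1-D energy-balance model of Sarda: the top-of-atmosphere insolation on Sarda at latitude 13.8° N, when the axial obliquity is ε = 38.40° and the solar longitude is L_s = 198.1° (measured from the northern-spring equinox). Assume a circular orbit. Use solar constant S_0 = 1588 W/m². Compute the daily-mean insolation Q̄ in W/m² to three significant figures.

Q̄ ≈ 446 W/m²

Solar declination: sin δ = sin ε · sin L_s = sin 38.40° × sin 198.1° = -0.19298, so δ = -11.127°.
cos h₀ = −tan(+13.8°) tan(-11.127°) = 0.0483, h₀ = 1.5225 rad.
Bracket: h₀ sin ϕ sin δ + cos ϕ cos δ sin h₀ = 1.5225×0.23853×-0.19298 + 0.97113×0.98120×0.99883 = -0.070083 + 0.951758 = 0.881675.
Q̄ = (S_0/π) × [bracket] = (1588/π) × 0.881675 = 445.7 W/m².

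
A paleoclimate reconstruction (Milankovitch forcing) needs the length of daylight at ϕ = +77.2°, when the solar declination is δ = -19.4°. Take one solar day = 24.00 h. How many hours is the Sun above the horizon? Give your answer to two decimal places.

cos h₀ = −tan ϕ · tan δ = 1.5500 ≥ 1, so the Sun never rises (polar night) and h₀ = 0.
Daylight = 2h₀/(2π) × 24.00 h = (0.0000/π) × 24.00 = 0.00 h.

0.00 h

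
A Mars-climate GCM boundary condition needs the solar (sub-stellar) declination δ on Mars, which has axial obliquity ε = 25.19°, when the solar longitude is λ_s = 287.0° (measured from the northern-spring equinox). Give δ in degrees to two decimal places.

δ = -24.02°

sin δ = sin ε · sin λ_s = sin 25.19° × sin 287.0° = -0.407024.
δ = arcsin(-0.407024) = -24.02°.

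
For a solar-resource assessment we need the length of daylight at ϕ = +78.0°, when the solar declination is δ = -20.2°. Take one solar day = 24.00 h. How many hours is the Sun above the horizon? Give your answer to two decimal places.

0.00 h

cos h₀ = −tan ϕ · tan δ = 1.7310 ≥ 1, so the Sun never rises (polar night) and h₀ = 0.
Daylight = 2h₀/(2π) × 24.00 h = (0.0000/π) × 24.00 = 0.00 h.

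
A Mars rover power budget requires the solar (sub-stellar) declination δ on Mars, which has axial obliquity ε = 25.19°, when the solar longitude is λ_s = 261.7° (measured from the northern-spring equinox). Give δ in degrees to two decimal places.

δ = -24.91°

sin δ = sin ε · sin λ_s = sin 25.19° × sin 261.7° = -0.421163.
δ = arcsin(-0.421163) = -24.91°.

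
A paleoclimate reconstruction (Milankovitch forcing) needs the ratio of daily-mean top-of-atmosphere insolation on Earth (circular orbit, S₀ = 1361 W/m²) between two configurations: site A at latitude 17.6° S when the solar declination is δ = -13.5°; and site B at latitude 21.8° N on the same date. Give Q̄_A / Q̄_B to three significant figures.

Q̄_A / Q̄_B ≈ 1.35

— Configuration A (φ=-17.6°):
cos H₀ = −tan(-17.6°) tan(-13.500°) = -0.0762, H₀ = 1.6470 rad.
Bracket: H₀ sin φ sin δ + cos φ cos δ sin H₀ = 1.6470×-0.30237×-0.23345 + 0.95319×0.97237×0.99710 = 0.116259 + 0.924165 = 1.040424.
Q̄ = (S₀/π) × [bracket] = (1361/π) × 1.040424 = 450.73 W/m².
— Configuration B (φ=+21.8°):
cos H₀ = −tan(+21.8°) tan(-13.500°) = 0.0960, H₀ = 1.4746 rad.
Bracket: H₀ sin φ sin δ + cos φ cos δ sin H₀ = 1.4746×0.37137×-0.23345 + 0.92849×0.97237×0.99538 = -0.127842 + 0.898665 = 0.770823.
Q̄ = (S₀/π) × [bracket] = (1361/π) × 0.770823 = 333.94 W/m².
Ratio Q̄_A / Q̄_B = 450.73 / 333.94 = 1.350.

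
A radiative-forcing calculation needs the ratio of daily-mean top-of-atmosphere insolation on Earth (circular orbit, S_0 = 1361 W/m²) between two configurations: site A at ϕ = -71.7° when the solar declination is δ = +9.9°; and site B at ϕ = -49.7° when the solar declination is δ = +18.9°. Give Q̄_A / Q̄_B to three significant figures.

Q̄_A / Q̄_B ≈ 0.354

— Configuration A (ϕ=-71.7°):
cos h₀ = −tan(-71.7°) tan(+9.900°) = 0.5277, h₀ = 1.0149 rad.
Bracket: h₀ sin ϕ sin δ + cos ϕ cos δ sin h₀ = 1.0149×-0.94943×0.17193 + 0.31399×0.98511×0.84942 = -0.165668 + 0.262738 = 0.097070.
Q̄ = (S_0/π) × [bracket] = (1361/π) × 0.097070 = 42.053 W/m².
— Configuration B (ϕ=-49.7°):
cos h₀ = −tan(-49.7°) tan(+18.900°) = 0.4037, h₀ = 1.1552 rad.
Bracket: h₀ sin ϕ sin δ + cos ϕ cos δ sin h₀ = 1.1552×-0.76267×0.32392 + 0.64679×0.94609×0.91488 = -0.285385 + 0.559835 = 0.274450.
Q̄ = (S_0/π) × [bracket] = (1361/π) × 0.274450 = 118.90 W/m².
Ratio Q̄_A / Q̄_B = 42.053 / 118.90 = 0.3537.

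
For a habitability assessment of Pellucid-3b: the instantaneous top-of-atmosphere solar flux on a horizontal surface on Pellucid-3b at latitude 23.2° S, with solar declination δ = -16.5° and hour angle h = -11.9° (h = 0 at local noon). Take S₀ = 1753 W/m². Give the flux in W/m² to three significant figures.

cos θ_z = sin φ sin δ + cos φ cos δ cos h = 0.111886 + 0.862345 = 0.974231.
Flux = S₀ · cos θ_z = 1753 × 0.974231 = 1708 W/m².

1.71e+03 W/m²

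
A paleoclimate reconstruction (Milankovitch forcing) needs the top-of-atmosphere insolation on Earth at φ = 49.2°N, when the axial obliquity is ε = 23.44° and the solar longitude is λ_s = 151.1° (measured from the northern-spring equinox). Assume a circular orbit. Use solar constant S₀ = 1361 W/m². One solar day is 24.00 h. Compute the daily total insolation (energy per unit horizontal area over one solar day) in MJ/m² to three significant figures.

Solar declination: sin δ = sin ε · sin λ_s = sin 23.44° × sin 151.1° = 0.19224, so δ = +11.084°.
cos H₀ = −tan(+49.2°) tan(+11.084°) = -0.2270, H₀ = 1.7997 rad.
Bracket: H₀ sin φ sin δ + cos φ cos δ sin H₀ = 1.7997×0.75700×0.19224 + 0.65342×0.98135×0.97391 = 0.261903 + 0.624504 = 0.886407.
Q̄ = (S₀/π) × [bracket] = (1361/π) × 0.886407 = 384.01 W/m².
Daily total = Q̄ × 24.00 h × 3600 s/h = 384.01 × 24.00 × 3600 / 10⁶ = 33.18 MJ/m².

33.2 MJ/m²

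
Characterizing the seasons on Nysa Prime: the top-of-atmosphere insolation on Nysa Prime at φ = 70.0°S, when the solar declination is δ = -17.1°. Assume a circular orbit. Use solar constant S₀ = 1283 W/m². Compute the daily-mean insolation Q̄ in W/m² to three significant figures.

Q̄ ≈ 362 W/m²

cos H₀ = −tan(-70.0°) tan(-17.100°) = -0.8452, H₀ = 2.5778 rad.
Bracket: H₀ sin φ sin δ + cos φ cos δ sin H₀ = 2.5778×-0.93969×-0.29404 + 0.34202×0.95579×0.53440 = 0.712263 + 0.174695 = 0.886958.
Q̄ = (S₀/π) × [bracket] = (1283/π) × 0.886958 = 362.2 W/m².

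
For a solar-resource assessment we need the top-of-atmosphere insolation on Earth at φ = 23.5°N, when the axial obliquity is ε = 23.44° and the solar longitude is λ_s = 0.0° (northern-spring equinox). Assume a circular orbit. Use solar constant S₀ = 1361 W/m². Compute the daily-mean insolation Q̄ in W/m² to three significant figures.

Solar declination: sin δ = sin ε · sin λ_s = sin 23.44° × sin 0.0° = 0.00000, so δ = +0.000°.
cos H₀ = −tan(+23.5°) tan(+0.000°) = -0.0000, H₀ = 1.5708 rad.
Bracket: H₀ sin φ sin δ + cos φ cos δ sin H₀ = 1.5708×0.39875×0.00000 + 0.91706×1.00000×1.00000 = 0.000000 + 0.917060 = 0.917060.
Q̄ = (S₀/π) × [bracket] = (1361/π) × 0.917060 = 397.3 W/m².

Q̄ ≈ 397 W/m²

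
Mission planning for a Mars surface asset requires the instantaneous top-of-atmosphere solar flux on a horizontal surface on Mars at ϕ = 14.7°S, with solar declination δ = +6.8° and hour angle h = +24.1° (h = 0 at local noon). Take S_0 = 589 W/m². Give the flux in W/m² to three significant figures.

499 W/m²

cos θ_z = sin ϕ sin δ + cos ϕ cos δ cos h = -0.030046 + 0.876744 = 0.846698.
Flux = S_0 · cos θ_z = 589 × 0.846698 = 498.7 W/m².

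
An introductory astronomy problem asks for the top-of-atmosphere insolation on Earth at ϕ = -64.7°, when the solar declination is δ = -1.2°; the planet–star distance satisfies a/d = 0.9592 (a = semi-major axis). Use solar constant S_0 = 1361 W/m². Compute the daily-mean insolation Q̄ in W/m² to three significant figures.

Q̄ ≈ 182 W/m²

cos h₀ = −tan(-64.7°) tan(-1.200°) = -0.0443, h₀ = 1.6151 rad.
Bracket: h₀ sin ϕ sin δ + cos ϕ cos δ sin h₀ = 1.6151×-0.90408×-0.02094 + 0.42736×0.99978×0.99902 = 0.030576 + 0.426847 = 0.457423.
Inverse-square distance factor (a/d)² = 0.9592² = 0.920065.
Q̄ = (S_0/π) × 0.920065 × [bracket] = (1361/π) × 0.920065 × 0.457423 = 182.3 W/m².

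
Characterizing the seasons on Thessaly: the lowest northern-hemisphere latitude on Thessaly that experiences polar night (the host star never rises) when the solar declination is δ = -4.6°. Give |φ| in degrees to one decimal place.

Polar night requires cos H₀ = −tan φ tan δ ≥ 1, i.e. tan φ tan δ ≤ −1.
The boundary is |tan φ| · |tan δ| = 1, so |φ| = 90° − |δ| = 90° − 4.6° = 85.4° in the northern hemisphere.

|φ| = 85.4°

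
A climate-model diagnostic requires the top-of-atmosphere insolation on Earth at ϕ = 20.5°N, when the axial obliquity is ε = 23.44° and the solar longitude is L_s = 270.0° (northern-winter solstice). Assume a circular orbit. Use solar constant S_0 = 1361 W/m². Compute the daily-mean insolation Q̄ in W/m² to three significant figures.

Q̄ ≈ 282 W/m²

Solar declination: sin δ = sin ε · sin L_s = sin 23.44° × sin 270.0° = -0.39779, so δ = -23.440°.
cos h₀ = −tan(+20.5°) tan(-23.440°) = 0.1621, h₀ = 1.4080 rad.
Bracket: h₀ sin ϕ sin δ + cos ϕ cos δ sin h₀ = 1.4080×0.35021×-0.39779 + 0.93667×0.91748×0.98677 = -0.196149 + 0.848006 = 0.651857.
Q̄ = (S_0/π) × [bracket] = (1361/π) × 0.651857 = 282.4 W/m².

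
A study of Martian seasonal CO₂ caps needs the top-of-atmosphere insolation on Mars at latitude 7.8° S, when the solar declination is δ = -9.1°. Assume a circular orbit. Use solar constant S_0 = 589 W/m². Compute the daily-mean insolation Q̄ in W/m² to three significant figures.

cos h₀ = −tan(-7.8°) tan(-9.100°) = -0.0219, h₀ = 1.5927 rad.
Bracket: h₀ sin ϕ sin δ + cos ϕ cos δ sin h₀ = 1.5927×-0.13572×-0.15816 + 0.99075×0.98741×0.99976 = 0.034188 + 0.978042 = 1.012230.
Q̄ = (S_0/π) × [bracket] = (589/π) × 1.012230 = 189.8 W/m².

Q̄ ≈ 190 W/m²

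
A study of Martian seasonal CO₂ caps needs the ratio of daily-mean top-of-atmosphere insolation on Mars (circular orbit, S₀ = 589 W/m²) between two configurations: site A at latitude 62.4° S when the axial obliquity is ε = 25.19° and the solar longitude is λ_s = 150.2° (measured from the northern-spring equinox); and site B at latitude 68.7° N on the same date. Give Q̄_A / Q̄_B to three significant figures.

— Configuration A (φ=-62.4°):
Solar declination: sin δ = sin ε · sin λ_s = sin 25.19° × sin 150.2° = 0.21152, so δ = +12.212°.
cos H₀ = −tan(-62.4°) tan(+12.212°) = 0.4140, H₀ = 1.1440 rad.
Bracket: H₀ sin φ sin δ + cos φ cos δ sin H₀ = 1.1440×-0.88620×0.21152 + 0.46330×0.97737×0.91029 = -0.214442 + 0.412193 = 0.197751.
Q̄ = (S₀/π) × [bracket] = (589/π) × 0.197751 = 37.075 W/m².
— Configuration B (φ=+68.7°):
cos H₀ = −tan(+68.7°) tan(+12.212°) = -0.5551, H₀ = 2.1593 rad.
Bracket: H₀ sin φ sin δ + cos φ cos δ sin H₀ = 2.1593×0.93169×0.21152 + 0.36325×0.97737×0.83179 = 0.425536 + 0.295310 = 0.720846.
Q̄ = (S₀/π) × [bracket] = (589/π) × 0.720846 = 135.15 W/m².
Ratio Q̄_A / Q̄_B = 37.075 / 135.15 = 0.2743.

Q̄_A / Q̄_B ≈ 0.274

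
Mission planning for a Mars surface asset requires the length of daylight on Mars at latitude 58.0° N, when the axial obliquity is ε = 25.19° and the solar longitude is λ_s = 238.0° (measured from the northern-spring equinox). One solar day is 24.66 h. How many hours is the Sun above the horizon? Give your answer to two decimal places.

7.09 h

Solar declination: sin δ = sin ε · sin λ_s = sin 25.19° × sin 238.0° = -0.36095, so δ = -21.158°.
cos H₀ = −tan φ · tan δ = −tan(+58.0°) × tan(-21.158°) = 0.6194, so H₀ = 0.9028 rad = 51.73°.
Daylight = 2H₀/(2π) × 24.66 h = (0.9028/π) × 24.66 = 7.09 h.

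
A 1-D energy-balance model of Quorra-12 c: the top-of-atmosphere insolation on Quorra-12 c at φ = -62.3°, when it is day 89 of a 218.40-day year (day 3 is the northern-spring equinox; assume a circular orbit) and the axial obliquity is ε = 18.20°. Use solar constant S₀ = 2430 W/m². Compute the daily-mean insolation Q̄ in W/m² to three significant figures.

Solar longitude: λ_s = 360° × (89 − 3)/218.40 = 141.758°.
sin δ = sin 18.20° × sin 141.758° = 0.19333, so δ = +11.147°.
cos H₀ = −tan(-62.3°) tan(+11.147°) = 0.3753, H₀ = 1.1861 rad.
Bracket: H₀ sin φ sin δ + cos φ cos δ sin H₀ = 1.1861×-0.88539×0.19333 + 0.46484×0.98113×0.92690 = -0.203028 + 0.422730 = 0.219702.
Q̄ = (S₀/π) × [bracket] = (2430/π) × 0.219702 = 169.9 W/m².

Q̄ ≈ 170 W/m²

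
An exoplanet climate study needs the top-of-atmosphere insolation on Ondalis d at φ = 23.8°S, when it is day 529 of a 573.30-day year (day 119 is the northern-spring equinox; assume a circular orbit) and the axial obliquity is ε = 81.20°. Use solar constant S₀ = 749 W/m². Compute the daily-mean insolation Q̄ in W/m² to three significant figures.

Solar longitude: λ_s = 360° × (529 − 119)/573.30 = 257.457°.
sin δ = sin 81.20° × sin 257.457° = -0.96464, so δ = -74.718°.
cos H₀ = −tan(-23.8°) tan(-74.718°) = -1.6143 ≤ −1 ⇒ polar day, H₀ = π.
Bracket: H₀ sin φ sin δ + cos φ cos δ sin H₀ = 3.1416×-0.40355×-0.96464 + 0.91496×0.26356×0.00000 = 1.222964 + 0.000000 = 1.222964.
Q̄ = (S₀/π) × [bracket] = (749/π) × 1.222964 = 291.6 W/m².

Q̄ ≈ 292 W/m²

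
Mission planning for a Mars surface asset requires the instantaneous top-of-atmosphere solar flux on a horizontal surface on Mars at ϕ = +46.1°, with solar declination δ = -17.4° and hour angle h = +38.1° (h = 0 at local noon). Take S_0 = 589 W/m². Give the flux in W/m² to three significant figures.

180 W/m²

cos θ_z = sin ϕ sin δ + cos ϕ cos δ cos h = -0.215474 + 0.520693 = 0.305219.
Flux = S_0 · cos θ_z = 589 × 0.305219 = 179.8 W/m².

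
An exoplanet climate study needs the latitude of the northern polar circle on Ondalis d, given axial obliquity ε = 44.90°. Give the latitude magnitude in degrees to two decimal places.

45.10°

The polar circle is the lowest latitude that experiences at least one full rotation of continuous daylight at the northern-summer solstice; it lies at |φ| = 90° − ε = 90° − 44.90° = 45.10°.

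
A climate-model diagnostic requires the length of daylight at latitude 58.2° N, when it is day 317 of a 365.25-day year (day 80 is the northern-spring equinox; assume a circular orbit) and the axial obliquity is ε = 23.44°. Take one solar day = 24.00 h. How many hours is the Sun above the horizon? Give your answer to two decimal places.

Solar longitude: L_s = 360° × (317 − 80)/365.25 = 233.593°.
sin δ = sin 23.44° × sin 233.593° = -0.32015, so δ = -18.672°.
cos h₀ = −tan ϕ · tan δ = −tan(+58.2°) × tan(-18.672°) = 0.5450, so h₀ = 0.9944 rad = 56.97°.
Daylight = 2h₀/(2π) × 24.00 h = (0.9944/π) × 24.00 = 7.60 h.

7.60 h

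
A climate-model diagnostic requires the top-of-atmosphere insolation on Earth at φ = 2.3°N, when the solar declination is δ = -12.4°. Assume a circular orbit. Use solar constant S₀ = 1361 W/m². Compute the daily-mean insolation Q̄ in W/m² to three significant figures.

cos H₀ = −tan(+2.3°) tan(-12.400°) = 0.0088, H₀ = 1.5620 rad.
Bracket: H₀ sin φ sin δ + cos φ cos δ sin H₀ = 1.5620×0.04013×-0.21474 + 0.99919×0.97667×0.99996 = -0.013461 + 0.975840 = 0.962379.
Q̄ = (S₀/π) × [bracket] = (1361/π) × 0.962379 = 416.9 W/m².

Q̄ ≈ 417 W/m²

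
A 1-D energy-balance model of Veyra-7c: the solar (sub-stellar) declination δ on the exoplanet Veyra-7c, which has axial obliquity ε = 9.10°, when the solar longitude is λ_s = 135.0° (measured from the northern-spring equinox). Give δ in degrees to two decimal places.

sin δ = sin ε · sin λ_s = sin 9.10° × sin 135.0° = 0.111835.
δ = arcsin(0.111835) = +6.42°.

δ = +6.42°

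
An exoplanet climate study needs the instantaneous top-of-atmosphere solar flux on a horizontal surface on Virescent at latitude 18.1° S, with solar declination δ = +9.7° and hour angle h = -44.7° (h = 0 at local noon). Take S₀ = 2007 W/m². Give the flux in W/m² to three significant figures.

cos θ_z = sin φ sin δ + cos φ cos δ cos h = -0.052346 + 0.665967 = 0.613621.
Flux = S₀ · cos θ_z = 2007 × 0.613621 = 1232 W/m².

1.23e+03 W/m²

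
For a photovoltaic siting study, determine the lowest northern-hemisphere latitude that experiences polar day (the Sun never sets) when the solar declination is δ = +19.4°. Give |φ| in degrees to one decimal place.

Polar day requires cos H₀ = −tan φ tan δ ≤ −1, i.e. tan φ tan δ ≥ 1.
The boundary is |tan φ| · |tan δ| = 1, so |φ| = 90° − |δ| = 90° − 19.4° = 70.6° in the northern hemisphere.

|φ| = 70.6°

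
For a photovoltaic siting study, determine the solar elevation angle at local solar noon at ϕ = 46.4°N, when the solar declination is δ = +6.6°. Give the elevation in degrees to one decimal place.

50.2°

At local noon the hour angle is zero, so the zenith angle equals |ϕ − δ| = |+46.4° − (+6.600°)| = 39.800°.
Elevation = 90° − 39.800° = 50.2°.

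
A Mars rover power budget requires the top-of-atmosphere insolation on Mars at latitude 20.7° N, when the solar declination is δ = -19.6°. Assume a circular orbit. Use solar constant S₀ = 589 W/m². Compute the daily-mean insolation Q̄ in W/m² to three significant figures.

Q̄ ≈ 132 W/m²

cos H₀ = −tan(+20.7°) tan(-19.600°) = 0.1346, H₀ = 1.4358 rad.
Bracket: H₀ sin φ sin δ + cos φ cos δ sin H₀ = 1.4358×0.35347×-0.33545 + 0.93544×0.94206×0.99091 = -0.170245 + 0.873230 = 0.702985.
Q̄ = (S₀/π) × [bracket] = (589/π) × 0.702985 = 131.8 W/m².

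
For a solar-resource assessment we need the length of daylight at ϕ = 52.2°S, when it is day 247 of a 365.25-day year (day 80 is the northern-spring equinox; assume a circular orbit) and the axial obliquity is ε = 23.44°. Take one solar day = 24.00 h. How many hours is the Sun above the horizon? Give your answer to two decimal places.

10.95 h

Solar longitude: L_s = 360° × (247 − 80)/365.25 = 164.600°.
sin δ = sin 23.44° × sin 164.600° = 0.10564, so δ = +6.064°.
cos h₀ = −tan ϕ · tan δ = −tan(-52.2°) × tan(+6.064°) = 0.1370, so h₀ = 1.4334 rad = 82.13°.
Daylight = 2h₀/(2π) × 24.00 h = (1.4334/π) × 24.00 = 10.95 h.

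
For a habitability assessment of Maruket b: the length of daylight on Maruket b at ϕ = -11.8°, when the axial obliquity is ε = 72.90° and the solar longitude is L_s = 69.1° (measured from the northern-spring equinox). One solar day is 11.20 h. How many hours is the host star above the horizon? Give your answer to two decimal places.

4.08 h

Solar declination: sin δ = sin ε · sin L_s = sin 72.90° × sin 69.1° = 0.89291, so δ = +63.241°.
cos h₀ = −tan ϕ · tan δ = −tan(-11.8°) × tan(+63.241°) = 0.4143, so h₀ = 1.1436 rad = 65.52°.
Daylight = 2h₀/(2π) × 11.20 h = (1.1436/π) × 11.20 = 4.08 h.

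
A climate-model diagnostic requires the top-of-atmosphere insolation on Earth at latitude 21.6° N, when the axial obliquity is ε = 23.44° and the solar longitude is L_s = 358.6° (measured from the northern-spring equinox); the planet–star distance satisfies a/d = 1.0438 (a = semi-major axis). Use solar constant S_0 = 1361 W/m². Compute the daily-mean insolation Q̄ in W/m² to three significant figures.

Q̄ ≈ 436 W/m²

Solar declination: sin δ = sin ε · sin L_s = sin 23.44° × sin 358.6° = -0.00972, so δ = -0.557°.
cos h₀ = −tan(+21.6°) tan(-0.557°) = 0.0038, h₀ = 1.5669 rad.
Bracket: h₀ sin ϕ sin δ + cos ϕ cos δ sin h₀ = 1.5669×0.36812×-0.00972 + 0.92978×0.99995×0.99999 = -0.005607 + 0.929724 = 0.924117.
Inverse-square distance factor (a/d)² = 1.0438² = 1.089518.
Q̄ = (S_0/π) × 1.089518 × [bracket] = (1361/π) × 1.089518 × 0.924117 = 436.2 W/m².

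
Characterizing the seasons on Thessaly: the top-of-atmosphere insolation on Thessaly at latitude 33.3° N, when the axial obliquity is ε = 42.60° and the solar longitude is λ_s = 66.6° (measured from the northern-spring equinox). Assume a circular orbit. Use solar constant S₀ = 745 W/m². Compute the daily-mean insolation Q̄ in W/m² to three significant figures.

Solar declination: sin δ = sin ε · sin λ_s = sin 42.60° × sin 66.6° = 0.62121, so δ = +38.404°.
cos H₀ = −tan(+33.3°) tan(+38.404°) = -0.5207, H₀ = 2.1185 rad.
Bracket: H₀ sin φ sin δ + cos φ cos δ sin H₀ = 2.1185×0.54902×0.62121 + 0.83581×0.78365×0.85373 = 0.722529 + 0.559178 = 1.281707.
Q̄ = (S₀/π) × [bracket] = (745/π) × 1.281707 = 303.9 W/m².

Q̄ ≈ 304 W/m²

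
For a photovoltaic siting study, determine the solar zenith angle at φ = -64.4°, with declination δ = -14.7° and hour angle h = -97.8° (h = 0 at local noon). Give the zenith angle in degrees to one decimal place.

θ_z = 80.1°

cos θ_z = sin φ sin δ + cos φ cos δ cos h = 0.228847 + -0.056721 = 0.172126.
θ_z = arccos(0.172126) = 80.1°.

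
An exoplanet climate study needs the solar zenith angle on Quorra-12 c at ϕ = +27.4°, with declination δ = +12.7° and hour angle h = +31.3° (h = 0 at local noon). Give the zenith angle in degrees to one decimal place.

cos θ_z = sin ϕ sin δ + cos ϕ cos δ cos h = 0.101173 + 0.740042 = 0.841215.
θ_z = arccos(0.841215) = 32.7°.

θ_z = 32.7°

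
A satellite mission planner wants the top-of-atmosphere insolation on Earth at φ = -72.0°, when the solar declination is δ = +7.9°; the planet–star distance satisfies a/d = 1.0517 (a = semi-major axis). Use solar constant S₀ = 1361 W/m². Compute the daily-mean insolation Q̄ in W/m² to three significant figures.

Q̄ ≈ 61.9 W/m²

cos H₀ = −tan(-72.0°) tan(+7.900°) = 0.4271, H₀ = 1.1296 rad.
Bracket: H₀ sin φ sin δ + cos φ cos δ sin H₀ = 1.1296×-0.95106×0.13744 + 0.30902×0.99051×0.90422 = -0.147654 + 0.276770 = 0.129116.
Inverse-square distance factor (a/d)² = 1.0517² = 1.106073.
Q̄ = (S₀/π) × 1.106073 × [bracket] = (1361/π) × 1.106073 × 0.129116 = 61.87 W/m².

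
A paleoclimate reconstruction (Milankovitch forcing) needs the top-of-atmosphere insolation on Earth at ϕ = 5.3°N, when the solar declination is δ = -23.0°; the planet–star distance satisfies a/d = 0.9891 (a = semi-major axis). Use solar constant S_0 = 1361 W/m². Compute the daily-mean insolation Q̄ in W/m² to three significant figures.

Q̄ ≈ 365 W/m²

cos h₀ = −tan(+5.3°) tan(-23.000°) = 0.0394, h₀ = 1.5314 rad.
Bracket: h₀ sin ϕ sin δ + cos ϕ cos δ sin h₀ = 1.5314×0.09237×-0.39073 + 0.99572×0.92050×0.99922 = -0.055271 + 0.915845 = 0.860574.
Inverse-square distance factor (a/d)² = 0.9891² = 0.978319.
Q̄ = (S_0/π) × 0.978319 × [bracket] = (1361/π) × 0.978319 × 0.860574 = 364.7 W/m².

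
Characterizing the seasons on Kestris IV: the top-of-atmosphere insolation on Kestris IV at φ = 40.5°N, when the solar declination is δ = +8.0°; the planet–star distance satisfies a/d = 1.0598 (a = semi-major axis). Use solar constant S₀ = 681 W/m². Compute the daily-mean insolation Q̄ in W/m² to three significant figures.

cos H₀ = −tan(+40.5°) tan(+8.000°) = -0.1200, H₀ = 1.6911 rad.
Bracket: H₀ sin φ sin δ + cos φ cos δ sin H₀ = 1.6911×0.64945×0.13917 + 0.76041×0.99027×0.99277 = 0.152848 + 0.747567 = 0.900415.
Inverse-square distance factor (a/d)² = 1.0598² = 1.123176.
Q̄ = (S₀/π) × 1.123176 × [bracket] = (681/π) × 1.123176 × 0.900415 = 219.2 W/m².

Q̄ ≈ 219 W/m²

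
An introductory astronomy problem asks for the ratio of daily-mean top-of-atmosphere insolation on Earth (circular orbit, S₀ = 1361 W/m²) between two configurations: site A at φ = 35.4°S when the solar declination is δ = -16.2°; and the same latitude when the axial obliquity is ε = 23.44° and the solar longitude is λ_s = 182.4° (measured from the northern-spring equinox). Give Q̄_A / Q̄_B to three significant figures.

Q̄_A / Q̄_B ≈ 1.27

— Configuration A (φ=-35.4°):
cos H₀ = −tan(-35.4°) tan(-16.200°) = -0.2065, H₀ = 1.7788 rad.
Bracket: H₀ sin φ sin δ + cos φ cos δ sin H₀ = 1.7788×-0.57928×-0.27899 + 0.81513×0.96029×0.97845 = 0.287478 + 0.765893 = 1.053371.
Q̄ = (S₀/π) × [bracket] = (1361/π) × 1.053371 = 456.34 W/m².
— Configuration B (φ=-35.4°):
Solar declination: sin δ = sin ε · sin λ_s = sin 23.44° × sin 182.4° = -0.01666, so δ = -0.954°.
cos H₀ = −tan(-35.4°) tan(-0.954°) = -0.0118, H₀ = 1.5826 rad.
Bracket: H₀ sin φ sin δ + cos φ cos δ sin H₀ = 1.5826×-0.57928×-0.01666 + 0.81513×0.99986×0.99993 = 0.015273 + 0.814959 = 0.830232.
Q̄ = (S₀/π) × [bracket] = (1361/π) × 0.830232 = 359.67 W/m².
Ratio Q̄_A / Q̄_B = 456.34 / 359.67 = 1.269.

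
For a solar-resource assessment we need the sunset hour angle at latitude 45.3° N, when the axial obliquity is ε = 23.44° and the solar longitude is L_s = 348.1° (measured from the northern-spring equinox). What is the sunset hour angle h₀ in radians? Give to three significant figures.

h₀ = 1.49 rad

Solar declination: sin δ = sin ε · sin L_s = sin 23.44° × sin 348.1° = -0.08203, so δ = -4.705°.
cos h₀ = −tan ϕ · tan δ = −tan(+45.3°) × tan(-4.705°) = 0.0832, so h₀ = 1.4875 rad = 85.23°.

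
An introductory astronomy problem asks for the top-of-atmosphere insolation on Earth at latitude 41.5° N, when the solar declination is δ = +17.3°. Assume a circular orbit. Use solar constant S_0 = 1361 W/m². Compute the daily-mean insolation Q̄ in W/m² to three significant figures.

cos h₀ = −tan(+41.5°) tan(+17.300°) = -0.2756, h₀ = 1.8500 rad.
Bracket: h₀ sin ϕ sin δ + cos ϕ cos δ sin h₀ = 1.8500×0.66262×0.29737 + 0.74896×0.95476×0.96128 = 0.364530 + 0.687389 = 1.051919.
Q̄ = (S_0/π) × [bracket] = (1361/π) × 1.051919 = 455.7 W/m².

Q̄ ≈ 456 W/m²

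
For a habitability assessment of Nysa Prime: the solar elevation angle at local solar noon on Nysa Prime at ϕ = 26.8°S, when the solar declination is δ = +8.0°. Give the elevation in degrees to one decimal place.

55.2°

At local noon the hour angle is zero, so the zenith angle equals |ϕ − δ| = |-26.8° − (+8.000°)| = 34.800°.
Elevation = 90° − 34.800° = 55.2°.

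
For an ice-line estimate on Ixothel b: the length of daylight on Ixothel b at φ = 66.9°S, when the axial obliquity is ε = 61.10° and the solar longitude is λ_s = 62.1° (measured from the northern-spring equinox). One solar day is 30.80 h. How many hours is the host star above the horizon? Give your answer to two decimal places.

0.00 h

Solar declination: sin δ = sin ε · sin λ_s = sin 61.10° × sin 62.1° = 0.77371, so δ = +50.688°.
cos H₀ = −tan φ · tan δ = 2.8631 ≥ 1, so the host star never rises (polar night) and H₀ = 0.
Daylight = 2H₀/(2π) × 30.80 h = (0.0000/π) × 30.80 = 0.00 h.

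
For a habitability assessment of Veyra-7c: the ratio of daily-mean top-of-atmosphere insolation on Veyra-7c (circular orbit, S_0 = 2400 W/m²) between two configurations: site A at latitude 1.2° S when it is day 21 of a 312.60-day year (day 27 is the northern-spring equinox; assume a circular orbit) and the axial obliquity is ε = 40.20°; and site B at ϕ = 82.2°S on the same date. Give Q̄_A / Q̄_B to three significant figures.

Q̄_A / Q̄_B ≈ 3.59

— Configuration A (ϕ=-1.2°):
Solar longitude: L_s = 360° × (21 − 27)/312.60 = -6.910°, i.e. -6.910° + 360° = 353.090°.
sin δ = sin 40.20° × sin 353.090° = -0.07765, so δ = -4.454°.
cos h₀ = −tan(-1.2°) tan(-4.454°) = -0.0016, h₀ = 1.5724 rad.
Bracket: h₀ sin ϕ sin δ + cos ϕ cos δ sin h₀ = 1.5724×-0.02094×-0.07765 + 0.99978×0.99698×1.00000 = 0.002557 + 0.996761 = 0.999318.
Q̄ = (S_0/π) × [bracket] = (2400/π) × 0.999318 = 763.42 W/m².
— Configuration B (ϕ=-82.2°):
cos h₀ = −tan(-82.2°) tan(-4.454°) = -0.5686, h₀ = 2.1756 rad.
Bracket: h₀ sin ϕ sin δ + cos ϕ cos δ sin h₀ = 2.1756×-0.99075×-0.07765 + 0.13572×0.99698×0.82262 = 0.167373 + 0.111309 = 0.278682.
Q̄ = (S_0/π) × [bracket] = (2400/π) × 0.278682 = 212.90 W/m².
Ratio Q̄_A / Q̄_B = 763.42 / 212.90 = 3.586.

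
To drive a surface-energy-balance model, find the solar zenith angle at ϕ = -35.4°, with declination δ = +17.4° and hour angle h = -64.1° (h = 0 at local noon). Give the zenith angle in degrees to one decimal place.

θ_z = 80.4°

cos θ_z = sin ϕ sin δ + cos ϕ cos δ cos h = -0.173229 + 0.339757 = 0.166528.
θ_z = arccos(0.166528) = 80.4°.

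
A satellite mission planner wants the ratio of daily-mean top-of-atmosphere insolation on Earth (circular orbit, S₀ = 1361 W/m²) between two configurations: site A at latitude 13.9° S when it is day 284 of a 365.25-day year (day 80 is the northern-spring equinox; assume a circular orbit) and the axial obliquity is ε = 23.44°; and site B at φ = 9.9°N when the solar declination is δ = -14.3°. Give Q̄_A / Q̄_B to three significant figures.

Q̄_A / Q̄_B ≈ 1.14

— Configuration A (φ=-13.9°):
Solar longitude: λ_s = 360° × (284 − 80)/365.25 = 201.068°.
sin δ = sin 23.44° × sin 201.068° = -0.14299, so δ = -8.221°.
cos H₀ = −tan(-13.9°) tan(-8.221°) = -0.0358, H₀ = 1.6066 rad.
Bracket: H₀ sin φ sin δ + cos φ cos δ sin H₀ = 1.6066×-0.24023×-0.14299 + 0.97072×0.98972×0.99936 = 0.055187 + 0.960126 = 1.015313.
Q̄ = (S₀/π) × [bracket] = (1361/π) × 1.015313 = 439.85 W/m².
— Configuration B (φ=+9.9°):
cos H₀ = −tan(+9.9°) tan(-14.300°) = 0.0445, H₀ = 1.5263 rad.
Bracket: H₀ sin φ sin δ + cos φ cos δ sin H₀ = 1.5263×0.17193×-0.24700 + 0.98511×0.96902×0.99901 = -0.064817 + 0.953646 = 0.888829.
Q̄ = (S₀/π) × [bracket] = (1361/π) × 0.888829 = 385.06 W/m².
Ratio Q̄_A / Q̄_B = 439.85 / 385.06 = 1.142.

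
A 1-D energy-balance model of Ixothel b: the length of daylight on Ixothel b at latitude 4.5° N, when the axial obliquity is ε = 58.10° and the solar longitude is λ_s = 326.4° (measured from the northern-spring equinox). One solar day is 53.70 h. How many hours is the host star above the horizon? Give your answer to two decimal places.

26.13 h

Solar declination: sin δ = sin ε · sin λ_s = sin 58.10° × sin 326.4° = -0.46981, so δ = -28.022°.
cos H₀ = −tan φ · tan δ = −tan(+4.5°) × tan(-28.022°) = 0.0419, so H₀ = 1.5289 rad = 87.60°.
Daylight = 2H₀/(2π) × 53.70 h = (1.5289/π) × 53.70 = 26.13 h.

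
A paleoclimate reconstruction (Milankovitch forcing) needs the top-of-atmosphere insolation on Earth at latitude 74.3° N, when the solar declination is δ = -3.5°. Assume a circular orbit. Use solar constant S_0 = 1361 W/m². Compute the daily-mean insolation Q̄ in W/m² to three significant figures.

Q̄ ≈ 79.8 W/m²

cos h₀ = −tan(+74.3°) tan(-3.500°) = 0.2176, h₀ = 1.3514 rad.
Bracket: h₀ sin ϕ sin δ + cos ϕ cos δ sin h₀ = 1.3514×0.96269×-0.06105 + 0.27060×0.99813×0.97604 = -0.079425 + 0.263623 = 0.184198.
Q̄ = (S_0/π) × [bracket] = (1361/π) × 0.184198 = 79.80 W/m².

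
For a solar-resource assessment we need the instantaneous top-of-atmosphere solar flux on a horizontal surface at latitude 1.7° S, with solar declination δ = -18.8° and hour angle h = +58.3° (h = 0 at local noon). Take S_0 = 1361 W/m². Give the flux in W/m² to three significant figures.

690 W/m²

cos θ_z = sin ϕ sin δ + cos ϕ cos δ cos h = 0.009560 + 0.497218 = 0.506778.
Flux = S_0 · cos θ_z = 1361 × 0.506778 = 689.7 W/m².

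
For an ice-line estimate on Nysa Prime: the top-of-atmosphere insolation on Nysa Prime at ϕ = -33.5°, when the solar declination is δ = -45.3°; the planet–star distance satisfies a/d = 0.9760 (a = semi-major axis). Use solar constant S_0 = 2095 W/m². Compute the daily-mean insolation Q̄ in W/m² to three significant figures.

cos h₀ = −tan(-33.5°) tan(-45.300°) = -0.6689, h₀ = 2.3035 rad.
Bracket: h₀ sin ϕ sin δ + cos ϕ cos δ sin h₀ = 2.3035×-0.55194×-0.71080 + 0.83389×0.70339×0.74339 = 0.903707 + 0.436035 = 1.339742.
Inverse-square distance factor (a/d)² = 0.9760² = 0.952576.
Q̄ = (S_0/π) × 0.952576 × [bracket] = (2095/π) × 0.952576 × 1.339742 = 851.0 W/m².

Q̄ ≈ 851 W/m²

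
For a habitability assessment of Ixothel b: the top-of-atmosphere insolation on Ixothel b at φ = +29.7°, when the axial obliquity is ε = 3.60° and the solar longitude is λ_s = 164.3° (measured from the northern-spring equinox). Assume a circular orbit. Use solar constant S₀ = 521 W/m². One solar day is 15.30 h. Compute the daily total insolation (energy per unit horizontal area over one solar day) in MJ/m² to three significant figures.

8.05 MJ/m²

Solar declination: sin δ = sin ε · sin λ_s = sin 3.60° × sin 164.3° = 0.01699, so δ = +0.974°.
cos H₀ = −tan(+29.7°) tan(+0.974°) = -0.0097, H₀ = 1.5805 rad.
Bracket: H₀ sin φ sin δ + cos φ cos δ sin H₀ = 1.5805×0.49546×0.01699 + 0.86863×0.99986×0.99995 = 0.013304 + 0.868465 = 0.881769.
Q̄ = (S₀/π) × [bracket] = (521/π) × 0.881769 = 146.23 W/m².
Daily total = Q̄ × 15.30 h × 3600 s/h = 146.23 × 15.30 × 3600 / 10⁶ = 8.054 MJ/m².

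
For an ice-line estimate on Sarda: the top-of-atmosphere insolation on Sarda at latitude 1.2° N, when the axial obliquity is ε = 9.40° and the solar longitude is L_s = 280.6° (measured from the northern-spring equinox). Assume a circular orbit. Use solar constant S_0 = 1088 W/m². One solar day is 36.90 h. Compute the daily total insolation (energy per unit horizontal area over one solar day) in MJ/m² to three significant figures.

45.2 MJ/m²

Solar declination: sin δ = sin ε · sin L_s = sin 9.40° × sin 280.6° = -0.16054, so δ = -9.238°.
cos h₀ = −tan(+1.2°) tan(-9.238°) = 0.0034, h₀ = 1.5674 rad.
Bracket: h₀ sin ϕ sin δ + cos ϕ cos δ sin h₀ = 1.5674×0.02094×-0.16054 + 0.99978×0.98703×0.99999 = -0.005269 + 0.986803 = 0.981534.
Q̄ = (S_0/π) × [bracket] = (1088/π) × 0.981534 = 339.93 W/m².
Daily total = Q̄ × 36.90 h × 3600 s/h = 339.93 × 36.90 × 3600 / 10⁶ = 45.16 MJ/m².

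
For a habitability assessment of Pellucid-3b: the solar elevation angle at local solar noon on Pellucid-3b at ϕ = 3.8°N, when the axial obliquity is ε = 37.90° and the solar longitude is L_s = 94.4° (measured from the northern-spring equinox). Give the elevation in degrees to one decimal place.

56.0°

Solar declination: sin δ = sin ε · sin L_s = sin 37.90° × sin 94.4° = 0.61247, so δ = +37.769°.
At local noon the hour angle is zero, so the zenith angle equals |ϕ − δ| = |+3.8° − (+37.769°)| = 33.969°.
Elevation = 90° − 33.969° = 56.0°.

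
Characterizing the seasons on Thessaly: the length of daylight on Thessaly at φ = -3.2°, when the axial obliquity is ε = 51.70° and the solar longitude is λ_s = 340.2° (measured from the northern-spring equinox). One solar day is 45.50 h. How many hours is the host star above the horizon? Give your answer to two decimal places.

22.97 h

Solar declination: sin δ = sin ε · sin λ_s = sin 51.70° × sin 340.2° = -0.26583, so δ = -15.416°.
cos H₀ = −tan φ · tan δ = −tan(-3.2°) × tan(-15.416°) = -0.0154, so H₀ = 1.5862 rad = 90.88°.
Daylight = 2H₀/(2π) × 45.50 h = (1.5862/π) × 45.50 = 22.97 h.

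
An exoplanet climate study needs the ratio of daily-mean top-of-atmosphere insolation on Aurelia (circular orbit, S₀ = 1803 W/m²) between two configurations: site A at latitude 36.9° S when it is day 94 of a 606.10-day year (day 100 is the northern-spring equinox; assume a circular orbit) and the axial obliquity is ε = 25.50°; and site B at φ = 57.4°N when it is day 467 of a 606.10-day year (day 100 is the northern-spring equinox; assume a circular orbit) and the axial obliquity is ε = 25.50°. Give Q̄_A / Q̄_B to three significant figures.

Q̄_A / Q̄_B ≈ 3.79

— Configuration A (φ=-36.9°):
Solar longitude: λ_s = 360° × (94 − 100)/606.10 = -3.564°, i.e. -3.564° + 360° = 356.436°.
sin δ = sin 25.50° × sin 356.436° = -0.02676, so δ = -1.533°.
cos H₀ = −tan(-36.9°) tan(-1.533°) = -0.0201, H₀ = 1.5909 rad.
Bracket: H₀ sin φ sin δ + cos φ cos δ sin H₀ = 1.5909×-0.60042×-0.02676 + 0.79968×0.99964×0.99980 = 0.025561 + 0.799232 = 0.824793.
Q̄ = (S₀/π) × [bracket] = (1803/π) × 0.824793 = 473.36 W/m².
— Configuration B (φ=+57.4°):
Solar longitude: λ_s = 360° × (467 − 100)/606.10 = 217.984°.
sin δ = sin 25.50° × sin 217.984° = -0.26495, so δ = -15.364°.
cos H₀ = −tan(+57.4°) tan(-15.364°) = 0.4297, H₀ = 1.1267 rad.
Bracket: H₀ sin φ sin δ + cos φ cos δ sin H₀ = 1.1267×0.84245×-0.26495 + 0.53877×0.96426×0.90299 = -0.251487 + 0.469116 = 0.217629.
Q̄ = (S₀/π) × [bracket] = (1803/π) × 0.217629 = 124.90 W/m².
Ratio Q̄_A / Q̄_B = 473.36 / 124.90 = 3.790.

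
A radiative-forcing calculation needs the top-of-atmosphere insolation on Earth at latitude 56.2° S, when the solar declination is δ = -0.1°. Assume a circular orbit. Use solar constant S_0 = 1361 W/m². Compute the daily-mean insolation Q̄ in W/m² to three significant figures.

Q̄ ≈ 242 W/m²

cos h₀ = −tan(-56.2°) tan(-0.100°) = -0.0026, h₀ = 1.5734 rad.
Bracket: h₀ sin ϕ sin δ + cos ϕ cos δ sin h₀ = 1.5734×-0.83098×-0.00175 + 0.55630×1.00000×1.00000 = 0.002288 + 0.556300 = 0.558588.
Q̄ = (S_0/π) × [bracket] = (1361/π) × 0.558588 = 242.0 W/m².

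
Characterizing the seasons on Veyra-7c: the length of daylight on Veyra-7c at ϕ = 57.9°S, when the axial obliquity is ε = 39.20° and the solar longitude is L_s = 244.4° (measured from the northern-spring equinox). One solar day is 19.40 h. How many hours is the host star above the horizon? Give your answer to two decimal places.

19.40 h

Solar declination: sin δ = sin ε · sin L_s = sin 39.20° × sin 244.4° = -0.56998, so δ = -34.749°.
Sunrise equation: cos h₀ = −tan ϕ · tan δ = -1.1059 ≤ −1, so the host star never sets (polar day) and h₀ = π.
Daylight = 2h₀/(2π) × 19.40 h = (3.1416/π) × 19.40 = 19.40 h.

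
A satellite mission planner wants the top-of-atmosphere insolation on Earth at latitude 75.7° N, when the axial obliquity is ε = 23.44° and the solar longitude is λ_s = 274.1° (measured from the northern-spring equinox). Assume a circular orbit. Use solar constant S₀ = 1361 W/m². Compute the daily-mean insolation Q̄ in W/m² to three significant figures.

Solar declination: sin δ = sin ε · sin λ_s = sin 23.44° × sin 274.1° = -0.39677, so δ = -23.376°.
cos H₀ = −tan(+75.7°) tan(-23.376°) = 1.6958 ≥ 1 ⇒ polar night, H₀ = 0 and Q̄ = 0.

Q̄ ≈ 0.00 W/m²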